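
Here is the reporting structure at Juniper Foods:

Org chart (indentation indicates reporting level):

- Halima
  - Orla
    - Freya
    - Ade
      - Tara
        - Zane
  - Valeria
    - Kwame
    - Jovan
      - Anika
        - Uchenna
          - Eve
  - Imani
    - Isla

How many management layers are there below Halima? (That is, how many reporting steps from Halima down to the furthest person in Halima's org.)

5

The longest chain under Halima runs Halima → Valeria → Jovan → Anika → Uchenna → Eve, which is 5 levels below Halima.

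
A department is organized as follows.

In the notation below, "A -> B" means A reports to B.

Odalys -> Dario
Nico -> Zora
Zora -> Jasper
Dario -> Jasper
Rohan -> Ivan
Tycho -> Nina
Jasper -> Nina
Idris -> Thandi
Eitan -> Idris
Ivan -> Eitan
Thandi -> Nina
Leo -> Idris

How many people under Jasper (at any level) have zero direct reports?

2

The people in Jasper's organization with no one reporting to them are Nico, Odalys. That is 2.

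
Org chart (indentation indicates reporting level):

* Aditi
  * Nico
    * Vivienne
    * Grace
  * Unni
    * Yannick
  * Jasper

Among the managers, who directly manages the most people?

Direct-report counts: Aditi has 3; Unni has 1; Nico has 2. The largest is 3, held by Aditi.

Aditi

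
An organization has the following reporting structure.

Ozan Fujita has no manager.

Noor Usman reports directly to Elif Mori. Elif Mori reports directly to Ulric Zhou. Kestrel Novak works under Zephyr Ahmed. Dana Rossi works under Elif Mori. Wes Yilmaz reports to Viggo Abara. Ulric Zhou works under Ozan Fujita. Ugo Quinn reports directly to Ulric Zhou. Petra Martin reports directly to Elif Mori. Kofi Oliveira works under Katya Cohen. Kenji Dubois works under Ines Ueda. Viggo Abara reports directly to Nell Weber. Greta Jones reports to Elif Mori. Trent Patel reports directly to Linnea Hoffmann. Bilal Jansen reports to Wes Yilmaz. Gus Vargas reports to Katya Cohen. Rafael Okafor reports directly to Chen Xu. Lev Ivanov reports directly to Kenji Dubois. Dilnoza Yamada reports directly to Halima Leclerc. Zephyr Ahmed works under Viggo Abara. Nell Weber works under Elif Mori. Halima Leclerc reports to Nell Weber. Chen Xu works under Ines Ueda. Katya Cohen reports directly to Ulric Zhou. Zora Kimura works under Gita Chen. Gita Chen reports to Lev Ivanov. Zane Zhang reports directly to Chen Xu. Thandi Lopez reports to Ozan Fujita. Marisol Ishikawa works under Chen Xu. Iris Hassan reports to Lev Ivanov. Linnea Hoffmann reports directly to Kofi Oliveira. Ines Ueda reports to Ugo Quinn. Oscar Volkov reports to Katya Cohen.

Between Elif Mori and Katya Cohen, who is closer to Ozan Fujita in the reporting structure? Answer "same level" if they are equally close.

Both Elif Mori and Katya Cohen are 2 levels below Ozan Fujita.

same level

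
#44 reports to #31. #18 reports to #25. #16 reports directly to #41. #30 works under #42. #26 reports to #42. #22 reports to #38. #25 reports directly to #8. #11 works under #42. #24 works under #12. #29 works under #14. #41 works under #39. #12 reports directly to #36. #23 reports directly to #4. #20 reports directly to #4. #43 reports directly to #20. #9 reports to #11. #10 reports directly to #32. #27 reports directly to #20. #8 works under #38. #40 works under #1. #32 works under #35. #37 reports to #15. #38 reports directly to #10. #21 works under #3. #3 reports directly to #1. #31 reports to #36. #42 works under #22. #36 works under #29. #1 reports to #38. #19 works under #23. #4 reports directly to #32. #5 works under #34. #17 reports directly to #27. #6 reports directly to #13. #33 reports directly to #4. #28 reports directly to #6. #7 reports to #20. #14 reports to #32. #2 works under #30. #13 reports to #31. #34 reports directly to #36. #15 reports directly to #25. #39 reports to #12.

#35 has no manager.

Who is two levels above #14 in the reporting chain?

#14 reports to #32, and #32 reports to #35. So #14's skip-level manager is #35.

#35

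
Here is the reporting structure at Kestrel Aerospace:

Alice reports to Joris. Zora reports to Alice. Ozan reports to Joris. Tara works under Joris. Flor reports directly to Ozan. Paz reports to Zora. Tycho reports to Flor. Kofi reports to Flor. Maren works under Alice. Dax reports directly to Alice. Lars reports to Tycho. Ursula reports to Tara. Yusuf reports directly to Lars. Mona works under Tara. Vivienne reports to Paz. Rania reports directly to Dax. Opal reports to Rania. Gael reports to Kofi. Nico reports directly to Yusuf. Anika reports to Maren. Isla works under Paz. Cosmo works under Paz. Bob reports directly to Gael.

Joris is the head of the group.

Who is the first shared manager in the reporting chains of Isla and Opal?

Isla's chain of managers is Paz, Zora, Alice, Joris. Opal's chain of managers is Rania, Dax, Alice, Joris. The first manager that appears in both chains is Alice.

Alice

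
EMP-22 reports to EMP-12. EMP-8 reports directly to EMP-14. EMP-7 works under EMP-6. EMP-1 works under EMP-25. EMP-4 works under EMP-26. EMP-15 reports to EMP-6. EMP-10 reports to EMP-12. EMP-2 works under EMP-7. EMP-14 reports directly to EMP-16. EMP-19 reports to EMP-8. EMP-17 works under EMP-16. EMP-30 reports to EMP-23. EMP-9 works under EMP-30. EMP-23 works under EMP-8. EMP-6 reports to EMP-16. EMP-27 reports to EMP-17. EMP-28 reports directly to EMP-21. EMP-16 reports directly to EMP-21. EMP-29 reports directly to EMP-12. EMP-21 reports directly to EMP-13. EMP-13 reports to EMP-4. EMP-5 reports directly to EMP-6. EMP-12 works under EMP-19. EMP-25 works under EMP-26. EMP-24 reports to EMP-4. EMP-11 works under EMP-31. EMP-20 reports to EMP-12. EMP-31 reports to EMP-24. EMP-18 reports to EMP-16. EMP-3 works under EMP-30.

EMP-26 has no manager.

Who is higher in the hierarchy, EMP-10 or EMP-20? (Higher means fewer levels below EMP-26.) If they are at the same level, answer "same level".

same level

Both EMP-10 and EMP-20 are 9 levels below EMP-26.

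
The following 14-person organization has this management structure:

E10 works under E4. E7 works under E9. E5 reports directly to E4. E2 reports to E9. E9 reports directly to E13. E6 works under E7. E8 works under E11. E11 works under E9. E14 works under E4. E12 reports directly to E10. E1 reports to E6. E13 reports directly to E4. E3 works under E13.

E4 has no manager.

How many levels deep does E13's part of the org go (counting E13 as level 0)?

4

The longest chain under E13 runs E13 → E9 → E7 → E6 → E1, which is 4 levels below E13.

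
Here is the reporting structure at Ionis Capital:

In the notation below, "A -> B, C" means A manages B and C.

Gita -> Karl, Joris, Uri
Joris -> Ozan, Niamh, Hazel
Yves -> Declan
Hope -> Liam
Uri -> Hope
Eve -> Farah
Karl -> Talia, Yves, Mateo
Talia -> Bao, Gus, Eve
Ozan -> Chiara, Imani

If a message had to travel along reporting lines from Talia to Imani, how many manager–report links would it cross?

5

Talia is 2 levels below Gita, and Imani is 3 levels below Gita (their lowest common manager). The shortest path runs up from Talia to Gita and back down to Imani: 2 + 3 = 5 links.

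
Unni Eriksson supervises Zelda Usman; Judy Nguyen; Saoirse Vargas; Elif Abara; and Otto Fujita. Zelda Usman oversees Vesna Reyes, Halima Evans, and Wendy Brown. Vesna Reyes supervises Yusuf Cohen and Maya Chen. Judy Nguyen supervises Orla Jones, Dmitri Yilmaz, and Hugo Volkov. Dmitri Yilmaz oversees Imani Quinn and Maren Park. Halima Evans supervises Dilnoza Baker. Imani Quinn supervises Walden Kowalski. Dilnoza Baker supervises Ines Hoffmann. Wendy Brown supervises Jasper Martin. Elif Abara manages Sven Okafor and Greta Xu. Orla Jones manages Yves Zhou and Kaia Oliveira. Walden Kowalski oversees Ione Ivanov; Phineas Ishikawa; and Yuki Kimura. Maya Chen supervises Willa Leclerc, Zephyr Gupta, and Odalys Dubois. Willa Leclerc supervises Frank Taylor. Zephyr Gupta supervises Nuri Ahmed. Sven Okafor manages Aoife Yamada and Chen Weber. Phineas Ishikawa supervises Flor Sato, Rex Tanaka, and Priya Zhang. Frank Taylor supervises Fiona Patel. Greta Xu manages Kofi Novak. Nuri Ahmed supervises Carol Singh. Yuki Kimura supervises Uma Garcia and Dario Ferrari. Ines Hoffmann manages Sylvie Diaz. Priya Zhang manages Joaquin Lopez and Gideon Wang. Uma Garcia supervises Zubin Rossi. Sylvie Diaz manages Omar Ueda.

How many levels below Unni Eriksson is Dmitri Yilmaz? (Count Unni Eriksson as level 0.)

2

Chain from Dmitri Yilmaz up to Unni Eriksson: Dmitri Yilmaz → Judy Nguyen → Unni Eriksson. That is 2 steps up, so Dmitri Yilmaz is 2 levels below Unni Eriksson.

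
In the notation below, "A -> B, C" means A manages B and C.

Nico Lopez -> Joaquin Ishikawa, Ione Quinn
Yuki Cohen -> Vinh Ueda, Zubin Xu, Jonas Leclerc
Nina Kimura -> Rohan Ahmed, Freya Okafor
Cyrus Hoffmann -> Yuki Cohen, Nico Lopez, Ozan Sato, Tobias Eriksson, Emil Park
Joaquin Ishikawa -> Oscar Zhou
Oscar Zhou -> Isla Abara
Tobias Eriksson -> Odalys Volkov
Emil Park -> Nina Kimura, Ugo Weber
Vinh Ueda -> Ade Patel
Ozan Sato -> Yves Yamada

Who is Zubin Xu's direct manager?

Yuki Cohen

Zubin Xu reports directly to Yuki Cohen.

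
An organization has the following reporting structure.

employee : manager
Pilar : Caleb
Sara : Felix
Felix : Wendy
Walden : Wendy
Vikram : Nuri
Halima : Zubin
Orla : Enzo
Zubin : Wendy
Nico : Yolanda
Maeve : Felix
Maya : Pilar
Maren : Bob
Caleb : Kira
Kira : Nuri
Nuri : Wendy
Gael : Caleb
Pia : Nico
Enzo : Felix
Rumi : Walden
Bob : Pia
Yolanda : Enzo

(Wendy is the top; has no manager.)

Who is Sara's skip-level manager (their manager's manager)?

Wendy

Sara reports to Felix, and Felix reports to Wendy. So Sara's skip-level manager is Wendy.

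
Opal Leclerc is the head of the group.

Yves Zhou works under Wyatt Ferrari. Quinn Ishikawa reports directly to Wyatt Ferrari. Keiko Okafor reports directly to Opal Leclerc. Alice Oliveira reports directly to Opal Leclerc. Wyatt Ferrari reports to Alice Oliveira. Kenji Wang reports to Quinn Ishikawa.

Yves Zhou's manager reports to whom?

Alice Oliveira

Yves Zhou reports to Wyatt Ferrari, and Wyatt Ferrari reports to Alice Oliveira. So Yves Zhou's skip-level manager is Alice Oliveira.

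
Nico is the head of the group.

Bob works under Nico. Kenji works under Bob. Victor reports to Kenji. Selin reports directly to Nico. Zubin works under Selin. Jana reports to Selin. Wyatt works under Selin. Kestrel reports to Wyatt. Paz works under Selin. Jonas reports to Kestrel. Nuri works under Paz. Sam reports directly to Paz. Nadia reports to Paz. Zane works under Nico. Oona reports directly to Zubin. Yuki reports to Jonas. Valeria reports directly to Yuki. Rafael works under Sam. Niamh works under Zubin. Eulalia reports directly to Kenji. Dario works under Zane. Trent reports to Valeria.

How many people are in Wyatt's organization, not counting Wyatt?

5

Wyatt directly manages Kestrel. Under Kestrel: Jonas, Yuki, Valeria, Trent (4). That's 5 in total.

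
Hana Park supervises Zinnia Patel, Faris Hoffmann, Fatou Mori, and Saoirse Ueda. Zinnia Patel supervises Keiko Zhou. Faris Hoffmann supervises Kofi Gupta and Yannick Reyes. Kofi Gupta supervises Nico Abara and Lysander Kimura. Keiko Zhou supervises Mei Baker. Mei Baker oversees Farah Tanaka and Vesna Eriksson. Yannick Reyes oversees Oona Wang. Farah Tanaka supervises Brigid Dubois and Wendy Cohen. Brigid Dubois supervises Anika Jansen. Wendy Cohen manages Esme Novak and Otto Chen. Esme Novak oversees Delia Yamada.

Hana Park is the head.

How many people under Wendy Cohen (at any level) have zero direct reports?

2

The people in Wendy Cohen's organization with no one reporting to them are Otto Chen, Delia Yamada. That is 2.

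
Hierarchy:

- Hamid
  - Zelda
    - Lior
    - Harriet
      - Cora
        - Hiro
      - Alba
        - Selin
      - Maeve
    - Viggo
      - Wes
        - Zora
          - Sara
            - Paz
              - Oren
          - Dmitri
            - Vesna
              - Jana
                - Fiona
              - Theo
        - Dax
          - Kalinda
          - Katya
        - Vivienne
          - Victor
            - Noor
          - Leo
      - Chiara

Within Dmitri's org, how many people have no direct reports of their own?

The people in Dmitri's organization with no one reporting to them are Theo, Fiona. That is 2.

2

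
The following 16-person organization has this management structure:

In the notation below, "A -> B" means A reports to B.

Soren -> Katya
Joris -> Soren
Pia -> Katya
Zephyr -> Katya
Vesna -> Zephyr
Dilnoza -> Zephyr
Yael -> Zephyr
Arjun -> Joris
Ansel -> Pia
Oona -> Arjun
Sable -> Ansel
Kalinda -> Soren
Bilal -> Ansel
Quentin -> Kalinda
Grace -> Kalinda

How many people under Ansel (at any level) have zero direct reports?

The people in Ansel's organization with no one reporting to them are Bilal, Sable. That is 2.

2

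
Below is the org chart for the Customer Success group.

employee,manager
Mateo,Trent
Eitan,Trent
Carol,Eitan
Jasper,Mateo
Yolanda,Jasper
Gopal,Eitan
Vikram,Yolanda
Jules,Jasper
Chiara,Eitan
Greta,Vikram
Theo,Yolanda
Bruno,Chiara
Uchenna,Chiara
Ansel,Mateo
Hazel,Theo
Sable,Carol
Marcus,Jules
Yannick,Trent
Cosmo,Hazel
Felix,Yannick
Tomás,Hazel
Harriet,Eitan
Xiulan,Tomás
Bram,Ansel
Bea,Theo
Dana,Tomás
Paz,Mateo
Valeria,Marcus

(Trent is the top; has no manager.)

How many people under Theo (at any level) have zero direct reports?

4

The people in Theo's organization with no one reporting to them are Bea, Dana, Xiulan, Cosmo. That is 4.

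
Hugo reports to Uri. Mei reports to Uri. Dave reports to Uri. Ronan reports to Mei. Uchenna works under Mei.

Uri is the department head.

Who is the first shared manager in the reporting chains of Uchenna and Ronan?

Uchenna's chain of managers is Mei, Uri. Ronan's chain of managers is Mei, Uri. The first manager that appears in both chains is Mei.

Mei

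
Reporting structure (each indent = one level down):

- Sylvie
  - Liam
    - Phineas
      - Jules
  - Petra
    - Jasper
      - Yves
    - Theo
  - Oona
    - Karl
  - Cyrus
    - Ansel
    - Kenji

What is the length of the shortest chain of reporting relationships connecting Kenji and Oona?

3

Kenji is 2 levels below Sylvie, and Oona is 1 level below Sylvie (their lowest common manager). The shortest path runs up from Kenji to Sylvie and back down to Oona: 2 + 1 = 3 links.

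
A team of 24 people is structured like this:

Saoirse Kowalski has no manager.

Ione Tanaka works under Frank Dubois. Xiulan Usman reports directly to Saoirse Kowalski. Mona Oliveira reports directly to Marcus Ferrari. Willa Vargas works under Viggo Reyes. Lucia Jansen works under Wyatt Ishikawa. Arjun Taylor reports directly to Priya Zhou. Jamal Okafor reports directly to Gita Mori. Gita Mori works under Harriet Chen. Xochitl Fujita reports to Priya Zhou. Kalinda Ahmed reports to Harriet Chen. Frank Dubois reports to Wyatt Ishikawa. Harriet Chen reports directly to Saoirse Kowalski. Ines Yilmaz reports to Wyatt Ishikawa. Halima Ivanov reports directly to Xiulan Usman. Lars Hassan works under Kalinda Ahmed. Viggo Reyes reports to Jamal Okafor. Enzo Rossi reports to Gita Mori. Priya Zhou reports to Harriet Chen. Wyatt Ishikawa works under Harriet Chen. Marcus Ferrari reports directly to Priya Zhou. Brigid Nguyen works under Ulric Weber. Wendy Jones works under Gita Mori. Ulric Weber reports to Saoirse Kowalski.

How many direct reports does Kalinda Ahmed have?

Kalinda Ahmed directly manages Lars Hassan. That is 1 direct report.

1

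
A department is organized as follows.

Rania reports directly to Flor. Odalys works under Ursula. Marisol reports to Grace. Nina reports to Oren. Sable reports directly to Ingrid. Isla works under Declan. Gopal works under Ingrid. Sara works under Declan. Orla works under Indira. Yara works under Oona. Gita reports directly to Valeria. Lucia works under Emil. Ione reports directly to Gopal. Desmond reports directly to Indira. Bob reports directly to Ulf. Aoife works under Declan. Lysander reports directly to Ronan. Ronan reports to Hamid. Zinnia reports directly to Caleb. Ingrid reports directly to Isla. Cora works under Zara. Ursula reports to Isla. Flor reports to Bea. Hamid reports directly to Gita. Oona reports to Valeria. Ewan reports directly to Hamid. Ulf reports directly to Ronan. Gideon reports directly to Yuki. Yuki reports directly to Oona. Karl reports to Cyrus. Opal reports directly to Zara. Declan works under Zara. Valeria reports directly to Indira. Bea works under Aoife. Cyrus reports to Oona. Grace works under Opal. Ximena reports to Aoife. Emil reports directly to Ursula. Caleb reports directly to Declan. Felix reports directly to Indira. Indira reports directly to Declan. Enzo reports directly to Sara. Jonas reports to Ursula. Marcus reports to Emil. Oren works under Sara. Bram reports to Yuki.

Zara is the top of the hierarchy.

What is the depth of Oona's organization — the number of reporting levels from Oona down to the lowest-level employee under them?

2

The longest chain under Oona runs Oona → Cyrus → Karl, which is 2 levels below Oona.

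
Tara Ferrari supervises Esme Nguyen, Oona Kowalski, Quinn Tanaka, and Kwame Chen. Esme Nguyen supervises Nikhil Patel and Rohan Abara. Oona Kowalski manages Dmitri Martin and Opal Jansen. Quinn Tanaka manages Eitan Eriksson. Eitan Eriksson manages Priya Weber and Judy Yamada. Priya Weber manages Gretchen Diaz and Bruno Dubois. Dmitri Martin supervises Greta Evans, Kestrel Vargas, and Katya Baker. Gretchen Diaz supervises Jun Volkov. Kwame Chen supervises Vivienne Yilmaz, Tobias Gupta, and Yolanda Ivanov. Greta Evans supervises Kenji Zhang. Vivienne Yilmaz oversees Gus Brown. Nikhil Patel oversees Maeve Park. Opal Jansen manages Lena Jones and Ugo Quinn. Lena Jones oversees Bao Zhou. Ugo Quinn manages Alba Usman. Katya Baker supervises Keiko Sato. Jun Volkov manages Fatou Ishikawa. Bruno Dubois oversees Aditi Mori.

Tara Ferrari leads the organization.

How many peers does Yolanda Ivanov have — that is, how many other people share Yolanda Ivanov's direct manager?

Yolanda Ivanov reports to Kwame Chen. Kwame Chen's other direct reports are Vivienne Yilmaz, Tobias Gupta — 2 peers.

2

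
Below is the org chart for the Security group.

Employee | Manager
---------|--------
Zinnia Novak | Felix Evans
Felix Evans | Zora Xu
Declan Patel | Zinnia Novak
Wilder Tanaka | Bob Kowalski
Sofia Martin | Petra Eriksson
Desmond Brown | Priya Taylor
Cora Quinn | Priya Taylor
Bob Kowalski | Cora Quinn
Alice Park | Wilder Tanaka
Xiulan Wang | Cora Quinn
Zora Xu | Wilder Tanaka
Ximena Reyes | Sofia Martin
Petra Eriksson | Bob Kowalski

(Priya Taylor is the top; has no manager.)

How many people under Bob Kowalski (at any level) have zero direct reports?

The people in Bob Kowalski's organization with no one reporting to them are Alice Park, Declan Patel, Ximena Reyes. That is 3.

3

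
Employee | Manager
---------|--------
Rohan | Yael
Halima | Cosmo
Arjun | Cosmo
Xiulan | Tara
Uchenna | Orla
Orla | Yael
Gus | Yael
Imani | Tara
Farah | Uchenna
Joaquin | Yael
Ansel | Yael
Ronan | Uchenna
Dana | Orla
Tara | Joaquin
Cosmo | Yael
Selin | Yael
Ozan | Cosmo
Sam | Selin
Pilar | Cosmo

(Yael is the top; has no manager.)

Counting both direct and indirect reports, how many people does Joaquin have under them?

3

Joaquin directly manages Tara. Under Tara: Imani, Xiulan (2). That's 3 in total.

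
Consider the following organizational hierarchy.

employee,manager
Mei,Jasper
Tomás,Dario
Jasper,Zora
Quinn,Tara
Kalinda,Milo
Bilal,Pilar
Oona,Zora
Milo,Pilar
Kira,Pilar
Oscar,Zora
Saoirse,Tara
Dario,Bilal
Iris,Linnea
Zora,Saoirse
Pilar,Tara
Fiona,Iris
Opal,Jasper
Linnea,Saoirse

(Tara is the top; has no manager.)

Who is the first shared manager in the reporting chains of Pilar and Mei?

Pilar's chain of managers is Tara. Mei's chain of managers is Jasper, Zora, Saoirse, Tara. The first manager that appears in both chains is Tara.

Tara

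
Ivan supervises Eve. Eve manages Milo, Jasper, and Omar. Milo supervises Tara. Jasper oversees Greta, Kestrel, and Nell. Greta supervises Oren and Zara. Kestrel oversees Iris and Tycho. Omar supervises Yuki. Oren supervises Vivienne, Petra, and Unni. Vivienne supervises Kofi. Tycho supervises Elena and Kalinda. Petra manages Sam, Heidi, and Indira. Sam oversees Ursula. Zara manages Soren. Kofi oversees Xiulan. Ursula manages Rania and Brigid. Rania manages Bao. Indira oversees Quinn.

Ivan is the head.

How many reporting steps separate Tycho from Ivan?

4

Chain from Tycho up to Ivan: Tycho → Kestrel → Jasper → Eve → Ivan. That is 4 steps up, so Tycho is 4 levels below Ivan.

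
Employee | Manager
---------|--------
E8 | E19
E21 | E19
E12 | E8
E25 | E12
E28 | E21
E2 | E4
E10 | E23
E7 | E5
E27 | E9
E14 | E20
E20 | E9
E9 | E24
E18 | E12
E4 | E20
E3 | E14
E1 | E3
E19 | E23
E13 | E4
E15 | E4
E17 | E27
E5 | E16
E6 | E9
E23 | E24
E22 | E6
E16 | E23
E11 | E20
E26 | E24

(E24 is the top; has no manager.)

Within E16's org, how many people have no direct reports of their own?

1

The only person in E16's organization with no one reporting to them is E7. That is 1.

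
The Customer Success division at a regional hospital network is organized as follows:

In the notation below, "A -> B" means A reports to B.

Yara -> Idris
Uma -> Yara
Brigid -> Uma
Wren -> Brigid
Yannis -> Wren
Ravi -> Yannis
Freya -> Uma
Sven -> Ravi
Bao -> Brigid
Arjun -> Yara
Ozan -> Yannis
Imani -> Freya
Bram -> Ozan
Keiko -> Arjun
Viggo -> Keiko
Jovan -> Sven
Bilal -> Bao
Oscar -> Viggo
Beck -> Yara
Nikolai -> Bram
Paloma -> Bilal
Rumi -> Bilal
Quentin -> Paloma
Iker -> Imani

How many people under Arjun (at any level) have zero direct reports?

The only person in Arjun's organization with no one reporting to them is Oscar. That is 1.

1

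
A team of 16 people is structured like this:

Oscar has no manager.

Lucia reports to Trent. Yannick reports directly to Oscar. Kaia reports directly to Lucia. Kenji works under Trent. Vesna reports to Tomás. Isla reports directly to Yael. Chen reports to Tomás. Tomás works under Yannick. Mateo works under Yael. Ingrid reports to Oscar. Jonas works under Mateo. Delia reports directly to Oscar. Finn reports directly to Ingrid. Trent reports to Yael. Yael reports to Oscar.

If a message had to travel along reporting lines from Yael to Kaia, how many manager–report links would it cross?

Kaia is in Yael's organization: the chain from Kaia up to Yael is Kaia → Lucia → Trent → Yael, which is 3 links.

3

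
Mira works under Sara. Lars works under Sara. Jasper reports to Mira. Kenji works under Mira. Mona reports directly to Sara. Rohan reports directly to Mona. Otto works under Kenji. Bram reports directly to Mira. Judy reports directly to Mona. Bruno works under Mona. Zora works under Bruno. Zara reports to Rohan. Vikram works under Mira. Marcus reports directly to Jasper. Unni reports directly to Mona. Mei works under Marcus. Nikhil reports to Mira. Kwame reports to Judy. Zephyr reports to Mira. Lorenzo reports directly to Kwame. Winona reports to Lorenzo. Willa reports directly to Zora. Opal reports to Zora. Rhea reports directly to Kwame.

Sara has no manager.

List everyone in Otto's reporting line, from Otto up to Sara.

Otto -> Kenji -> Mira -> Sara

Otto reports to Kenji. Kenji reports to Mira. Mira reports to Sara. Sara is at the top.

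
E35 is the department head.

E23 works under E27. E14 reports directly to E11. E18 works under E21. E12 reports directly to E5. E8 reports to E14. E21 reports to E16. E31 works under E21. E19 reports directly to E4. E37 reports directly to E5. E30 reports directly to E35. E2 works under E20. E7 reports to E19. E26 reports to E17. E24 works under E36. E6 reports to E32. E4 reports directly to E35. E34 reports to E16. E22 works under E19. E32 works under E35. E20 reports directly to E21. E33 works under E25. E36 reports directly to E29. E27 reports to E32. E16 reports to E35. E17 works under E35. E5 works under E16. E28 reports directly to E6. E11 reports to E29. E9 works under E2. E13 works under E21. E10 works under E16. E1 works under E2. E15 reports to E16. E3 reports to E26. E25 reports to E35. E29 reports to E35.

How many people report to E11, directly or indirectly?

E11 directly manages E14. Under E14: E8 (1). That's 2 in total.

2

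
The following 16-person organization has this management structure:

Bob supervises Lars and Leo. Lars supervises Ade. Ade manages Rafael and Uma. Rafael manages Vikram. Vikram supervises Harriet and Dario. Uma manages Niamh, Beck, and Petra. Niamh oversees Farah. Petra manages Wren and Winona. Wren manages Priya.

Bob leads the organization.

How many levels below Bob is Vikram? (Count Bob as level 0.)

Chain from Vikram up to Bob: Vikram → Rafael → Ade → Lars → Bob. That is 4 steps up, so Vikram is 4 levels below Bob.

4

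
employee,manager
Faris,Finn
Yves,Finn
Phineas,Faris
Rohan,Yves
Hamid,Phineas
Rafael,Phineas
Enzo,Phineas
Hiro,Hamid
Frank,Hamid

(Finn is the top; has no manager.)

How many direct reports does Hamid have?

Hamid directly manages Hiro, Frank. That is 2 direct reports.

2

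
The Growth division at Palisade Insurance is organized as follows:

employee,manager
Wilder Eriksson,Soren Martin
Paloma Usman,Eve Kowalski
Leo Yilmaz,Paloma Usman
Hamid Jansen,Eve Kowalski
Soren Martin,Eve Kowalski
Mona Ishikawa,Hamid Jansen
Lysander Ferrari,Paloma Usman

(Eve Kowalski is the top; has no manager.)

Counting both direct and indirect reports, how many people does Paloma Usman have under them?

2

Paloma Usman directly manages Lysander Ferrari, Leo Yilmaz. Lysander Ferrari has no reports. Leo Yilmaz has no reports. So Paloma Usman's organization is 2 direct reports plus everyone under them: 1 + 1 = 2.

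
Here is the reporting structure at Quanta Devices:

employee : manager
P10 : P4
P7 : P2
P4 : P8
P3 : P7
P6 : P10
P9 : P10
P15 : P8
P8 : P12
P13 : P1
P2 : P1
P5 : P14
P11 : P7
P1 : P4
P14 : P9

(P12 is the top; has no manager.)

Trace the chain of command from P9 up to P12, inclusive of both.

P9 reports to P10. P10 reports to P4. P4 reports to P8. P8 reports to P12. P12 is at the top.

P9 -> P10 -> P4 -> P8 -> P12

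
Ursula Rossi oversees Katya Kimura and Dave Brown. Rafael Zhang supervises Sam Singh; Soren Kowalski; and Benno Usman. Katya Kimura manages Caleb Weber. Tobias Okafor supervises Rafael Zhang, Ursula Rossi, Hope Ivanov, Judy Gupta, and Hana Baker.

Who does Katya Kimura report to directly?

Katya Kimura reports directly to Ursula Rossi.

Ursula Rossi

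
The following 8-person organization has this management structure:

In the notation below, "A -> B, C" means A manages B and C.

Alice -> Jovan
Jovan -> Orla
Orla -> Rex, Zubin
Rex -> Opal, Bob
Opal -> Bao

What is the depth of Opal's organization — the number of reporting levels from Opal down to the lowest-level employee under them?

1

The longest chain under Opal runs Opal → Bao, which is 1 level below Opal.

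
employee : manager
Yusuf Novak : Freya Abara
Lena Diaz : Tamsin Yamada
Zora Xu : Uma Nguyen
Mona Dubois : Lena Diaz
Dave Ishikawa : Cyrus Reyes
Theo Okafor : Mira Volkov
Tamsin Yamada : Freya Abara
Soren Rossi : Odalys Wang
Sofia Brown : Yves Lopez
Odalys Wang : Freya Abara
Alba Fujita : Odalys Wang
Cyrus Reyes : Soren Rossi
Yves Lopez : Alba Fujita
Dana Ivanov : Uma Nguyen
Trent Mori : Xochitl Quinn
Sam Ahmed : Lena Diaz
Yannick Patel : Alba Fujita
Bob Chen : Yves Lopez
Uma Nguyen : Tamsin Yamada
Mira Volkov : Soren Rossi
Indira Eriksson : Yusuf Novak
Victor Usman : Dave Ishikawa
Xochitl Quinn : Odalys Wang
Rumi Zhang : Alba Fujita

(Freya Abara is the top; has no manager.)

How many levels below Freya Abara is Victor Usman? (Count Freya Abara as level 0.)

5

Chain from Victor Usman up to Freya Abara: Victor Usman → Dave Ishikawa → Cyrus Reyes → Soren Rossi → Odalys Wang → Freya Abara. That is 5 steps up, so Victor Usman is 5 levels below Freya Abara.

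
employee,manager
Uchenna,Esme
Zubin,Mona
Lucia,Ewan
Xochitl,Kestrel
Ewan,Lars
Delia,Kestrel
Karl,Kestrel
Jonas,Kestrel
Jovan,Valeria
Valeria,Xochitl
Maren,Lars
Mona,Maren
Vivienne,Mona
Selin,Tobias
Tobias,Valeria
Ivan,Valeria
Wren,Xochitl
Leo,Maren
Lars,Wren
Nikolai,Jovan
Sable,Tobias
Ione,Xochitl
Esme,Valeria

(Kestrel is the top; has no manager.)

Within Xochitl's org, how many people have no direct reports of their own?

10

The people in Xochitl's organization with no one reporting to them are Ione, Lucia, Vivienne, Zubin, Leo, Nikolai, Sable, Selin, Uchenna, Ivan. That is 10.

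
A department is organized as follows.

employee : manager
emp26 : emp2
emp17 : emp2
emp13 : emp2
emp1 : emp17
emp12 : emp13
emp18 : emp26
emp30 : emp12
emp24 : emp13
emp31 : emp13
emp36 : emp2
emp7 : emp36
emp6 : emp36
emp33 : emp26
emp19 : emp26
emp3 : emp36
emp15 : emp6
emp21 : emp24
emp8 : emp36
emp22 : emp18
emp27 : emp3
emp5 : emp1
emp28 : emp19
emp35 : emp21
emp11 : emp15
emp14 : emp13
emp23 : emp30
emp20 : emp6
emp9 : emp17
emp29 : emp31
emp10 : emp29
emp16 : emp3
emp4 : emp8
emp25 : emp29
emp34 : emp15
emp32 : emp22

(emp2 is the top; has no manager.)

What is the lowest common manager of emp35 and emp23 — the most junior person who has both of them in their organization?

emp35's chain of managers is emp21, emp24, emp13, emp2. emp23's chain of managers is emp30, emp12, emp13, emp2. The first manager that appears in both chains is emp13.

emp13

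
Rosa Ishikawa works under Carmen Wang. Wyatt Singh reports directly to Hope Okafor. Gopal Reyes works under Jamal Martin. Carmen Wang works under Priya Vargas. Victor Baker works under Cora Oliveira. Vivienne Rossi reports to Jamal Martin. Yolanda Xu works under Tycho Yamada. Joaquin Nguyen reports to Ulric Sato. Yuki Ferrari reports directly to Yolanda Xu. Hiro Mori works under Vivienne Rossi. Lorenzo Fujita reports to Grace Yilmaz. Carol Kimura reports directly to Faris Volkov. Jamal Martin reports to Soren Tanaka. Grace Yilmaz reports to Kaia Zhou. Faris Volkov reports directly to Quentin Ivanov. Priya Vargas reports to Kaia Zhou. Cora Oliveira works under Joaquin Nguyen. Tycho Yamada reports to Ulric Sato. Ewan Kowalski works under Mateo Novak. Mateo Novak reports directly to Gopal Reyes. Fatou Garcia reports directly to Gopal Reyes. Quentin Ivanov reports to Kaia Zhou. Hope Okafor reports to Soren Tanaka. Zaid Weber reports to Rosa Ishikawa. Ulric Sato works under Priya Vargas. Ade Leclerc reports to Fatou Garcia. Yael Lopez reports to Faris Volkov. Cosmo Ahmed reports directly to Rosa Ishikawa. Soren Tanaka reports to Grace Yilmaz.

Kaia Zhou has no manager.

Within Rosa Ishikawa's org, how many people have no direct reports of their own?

2

The people in Rosa Ishikawa's organization with no one reporting to them are Zaid Weber, Cosmo Ahmed. That is 2.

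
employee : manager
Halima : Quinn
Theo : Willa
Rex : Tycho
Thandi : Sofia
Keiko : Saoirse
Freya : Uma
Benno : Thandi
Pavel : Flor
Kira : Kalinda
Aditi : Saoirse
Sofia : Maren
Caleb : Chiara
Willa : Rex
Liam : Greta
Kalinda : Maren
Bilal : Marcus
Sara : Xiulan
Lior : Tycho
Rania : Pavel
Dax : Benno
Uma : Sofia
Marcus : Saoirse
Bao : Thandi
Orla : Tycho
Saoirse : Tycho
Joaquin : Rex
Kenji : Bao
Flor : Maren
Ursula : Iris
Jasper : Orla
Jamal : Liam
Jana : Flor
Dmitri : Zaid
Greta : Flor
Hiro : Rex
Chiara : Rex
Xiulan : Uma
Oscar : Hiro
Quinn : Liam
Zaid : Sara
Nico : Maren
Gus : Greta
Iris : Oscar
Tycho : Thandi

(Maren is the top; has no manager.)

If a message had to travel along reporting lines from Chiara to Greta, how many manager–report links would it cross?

7

Chiara is 5 levels below Maren, and Greta is 2 levels below Maren (their lowest common manager). The shortest path runs up from Chiara to Maren and back down to Greta: 5 + 2 = 7 links.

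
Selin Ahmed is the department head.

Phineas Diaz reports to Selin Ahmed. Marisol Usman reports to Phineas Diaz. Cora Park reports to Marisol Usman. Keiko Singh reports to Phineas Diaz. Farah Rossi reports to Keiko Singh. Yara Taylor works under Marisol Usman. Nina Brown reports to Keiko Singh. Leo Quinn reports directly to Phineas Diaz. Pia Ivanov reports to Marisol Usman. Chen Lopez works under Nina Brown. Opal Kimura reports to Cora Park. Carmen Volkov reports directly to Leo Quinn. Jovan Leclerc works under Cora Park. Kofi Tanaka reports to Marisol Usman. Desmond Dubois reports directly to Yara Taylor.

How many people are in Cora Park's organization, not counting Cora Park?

Cora Park directly manages Opal Kimura, Jovan Leclerc. Opal Kimura has no reports. Jovan Leclerc has no reports. So Cora Park's organization is 2 direct reports plus everyone under them: 1 + 1 = 2.

2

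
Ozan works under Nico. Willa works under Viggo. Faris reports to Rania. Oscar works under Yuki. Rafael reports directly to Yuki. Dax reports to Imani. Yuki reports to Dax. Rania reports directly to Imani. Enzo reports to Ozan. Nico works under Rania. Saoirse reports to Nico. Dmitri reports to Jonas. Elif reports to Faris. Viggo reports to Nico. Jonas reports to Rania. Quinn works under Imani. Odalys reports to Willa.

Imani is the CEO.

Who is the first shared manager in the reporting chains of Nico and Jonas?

Rania

Nico's chain of managers is Rania, Imani. Jonas's chain of managers is Rania, Imani. The first manager that appears in both chains is Rania.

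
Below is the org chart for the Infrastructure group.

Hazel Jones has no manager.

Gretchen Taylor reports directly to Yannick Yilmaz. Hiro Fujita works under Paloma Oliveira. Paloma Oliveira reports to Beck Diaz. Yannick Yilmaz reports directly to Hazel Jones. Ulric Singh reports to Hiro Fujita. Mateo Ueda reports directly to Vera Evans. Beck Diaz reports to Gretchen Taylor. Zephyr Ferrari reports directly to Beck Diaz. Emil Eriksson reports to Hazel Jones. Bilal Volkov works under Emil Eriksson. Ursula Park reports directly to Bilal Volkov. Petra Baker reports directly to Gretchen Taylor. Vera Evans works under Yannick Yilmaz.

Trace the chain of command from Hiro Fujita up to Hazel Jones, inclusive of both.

Hiro Fujita -> Paloma Oliveira -> Beck Diaz -> Gretchen Taylor -> Yannick Yilmaz -> Hazel Jones

Hiro Fujita reports to Paloma Oliveira. Paloma Oliveira reports to Beck Diaz. Beck Diaz reports to Gretchen Taylor. Gretchen Taylor reports to Yannick Yilmaz. Yannick Yilmaz reports to Hazel Jones. Hazel Jones is at the top.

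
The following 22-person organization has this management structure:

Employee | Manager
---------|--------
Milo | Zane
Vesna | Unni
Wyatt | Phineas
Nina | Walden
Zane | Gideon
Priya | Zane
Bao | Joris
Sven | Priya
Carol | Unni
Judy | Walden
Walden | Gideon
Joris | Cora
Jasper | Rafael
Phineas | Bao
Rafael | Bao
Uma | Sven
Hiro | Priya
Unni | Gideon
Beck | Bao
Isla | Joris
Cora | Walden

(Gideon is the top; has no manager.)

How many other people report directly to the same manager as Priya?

Priya reports to Zane. Zane's other direct reports are Milo — 1 peer.

1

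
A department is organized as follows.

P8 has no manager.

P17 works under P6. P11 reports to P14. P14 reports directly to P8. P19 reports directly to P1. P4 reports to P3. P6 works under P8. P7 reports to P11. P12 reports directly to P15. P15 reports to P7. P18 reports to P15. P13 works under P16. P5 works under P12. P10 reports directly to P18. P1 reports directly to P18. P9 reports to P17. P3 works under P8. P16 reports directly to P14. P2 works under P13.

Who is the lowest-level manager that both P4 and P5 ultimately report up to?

P4's chain of managers is P3, P8. P5's chain of managers is P12, P15, P7, P11, P14, P8. The first manager that appears in both chains is P8.

P8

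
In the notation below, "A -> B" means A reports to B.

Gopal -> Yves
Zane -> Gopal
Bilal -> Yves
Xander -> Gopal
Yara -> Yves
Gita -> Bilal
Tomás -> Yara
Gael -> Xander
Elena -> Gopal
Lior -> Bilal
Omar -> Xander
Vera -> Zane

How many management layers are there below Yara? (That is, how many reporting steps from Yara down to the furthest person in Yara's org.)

The longest chain under Yara runs Yara → Tomás, which is 1 level below Yara.

1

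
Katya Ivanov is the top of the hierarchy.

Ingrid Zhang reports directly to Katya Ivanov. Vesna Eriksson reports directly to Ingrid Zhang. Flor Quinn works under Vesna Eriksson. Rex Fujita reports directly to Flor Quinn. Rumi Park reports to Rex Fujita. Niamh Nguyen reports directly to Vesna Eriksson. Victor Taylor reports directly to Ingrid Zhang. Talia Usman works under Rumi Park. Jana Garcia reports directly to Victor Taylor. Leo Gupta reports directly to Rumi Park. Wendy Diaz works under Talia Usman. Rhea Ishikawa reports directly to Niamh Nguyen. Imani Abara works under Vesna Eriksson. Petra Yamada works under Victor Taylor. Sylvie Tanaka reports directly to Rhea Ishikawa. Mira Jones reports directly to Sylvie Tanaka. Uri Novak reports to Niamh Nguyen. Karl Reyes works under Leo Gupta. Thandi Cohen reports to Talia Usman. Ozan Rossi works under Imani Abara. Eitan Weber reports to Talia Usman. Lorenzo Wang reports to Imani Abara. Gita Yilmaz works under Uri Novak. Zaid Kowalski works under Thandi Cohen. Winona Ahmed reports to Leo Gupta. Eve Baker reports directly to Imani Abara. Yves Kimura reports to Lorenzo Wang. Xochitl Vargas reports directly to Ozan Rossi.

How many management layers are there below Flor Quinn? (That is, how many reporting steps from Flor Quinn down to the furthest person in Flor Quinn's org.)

The longest chain under Flor Quinn runs Flor Quinn → Rex Fujita → Rumi Park → Talia Usman → Thandi Cohen → Zaid Kowalski, which is 5 levels below Flor Quinn.

5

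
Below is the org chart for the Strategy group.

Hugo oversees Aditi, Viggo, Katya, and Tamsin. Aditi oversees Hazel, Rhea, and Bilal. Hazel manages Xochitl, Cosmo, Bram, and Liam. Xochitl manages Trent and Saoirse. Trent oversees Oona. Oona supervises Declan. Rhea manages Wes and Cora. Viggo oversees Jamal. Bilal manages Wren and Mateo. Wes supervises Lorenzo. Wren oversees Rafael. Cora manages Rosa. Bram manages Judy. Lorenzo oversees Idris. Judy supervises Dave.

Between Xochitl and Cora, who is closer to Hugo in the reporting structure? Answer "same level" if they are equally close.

Both Xochitl and Cora are 3 levels below Hugo.

same level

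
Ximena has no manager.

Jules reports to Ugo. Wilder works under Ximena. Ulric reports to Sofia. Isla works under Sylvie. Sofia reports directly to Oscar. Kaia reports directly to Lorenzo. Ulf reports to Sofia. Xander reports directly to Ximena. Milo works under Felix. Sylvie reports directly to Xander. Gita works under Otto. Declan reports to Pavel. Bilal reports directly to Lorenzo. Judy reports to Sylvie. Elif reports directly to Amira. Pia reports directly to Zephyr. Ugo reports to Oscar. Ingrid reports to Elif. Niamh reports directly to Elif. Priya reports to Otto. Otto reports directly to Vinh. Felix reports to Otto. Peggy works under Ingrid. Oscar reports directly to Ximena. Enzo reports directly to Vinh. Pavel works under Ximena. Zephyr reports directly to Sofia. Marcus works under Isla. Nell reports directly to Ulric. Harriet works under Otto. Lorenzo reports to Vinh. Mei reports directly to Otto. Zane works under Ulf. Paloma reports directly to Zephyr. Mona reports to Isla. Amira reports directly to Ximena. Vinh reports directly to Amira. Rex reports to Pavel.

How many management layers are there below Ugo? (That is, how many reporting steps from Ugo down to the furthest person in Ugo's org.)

1

The longest chain under Ugo runs Ugo → Jules, which is 1 level below Ugo.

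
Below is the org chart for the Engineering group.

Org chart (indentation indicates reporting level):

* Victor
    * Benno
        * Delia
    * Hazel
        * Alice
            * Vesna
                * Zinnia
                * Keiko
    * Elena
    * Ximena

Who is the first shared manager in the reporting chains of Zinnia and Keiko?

Vesna

Zinnia's chain of managers is Vesna, Alice, Hazel, Victor. Keiko's chain of managers is Vesna, Alice, Hazel, Victor. The first manager that appears in both chains is Vesna.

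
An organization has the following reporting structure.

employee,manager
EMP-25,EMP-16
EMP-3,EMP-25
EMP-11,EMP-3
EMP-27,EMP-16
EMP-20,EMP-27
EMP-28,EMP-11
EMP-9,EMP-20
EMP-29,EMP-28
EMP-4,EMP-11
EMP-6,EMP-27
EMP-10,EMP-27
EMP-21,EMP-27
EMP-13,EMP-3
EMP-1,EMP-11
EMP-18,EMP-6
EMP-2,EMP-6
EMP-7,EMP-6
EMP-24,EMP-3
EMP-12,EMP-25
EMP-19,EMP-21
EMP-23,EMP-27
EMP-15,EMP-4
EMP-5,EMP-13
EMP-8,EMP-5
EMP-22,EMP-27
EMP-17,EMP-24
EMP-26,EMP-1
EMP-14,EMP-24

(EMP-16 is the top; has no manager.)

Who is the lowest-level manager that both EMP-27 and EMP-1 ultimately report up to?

EMP-27's chain of managers is EMP-16. EMP-1's chain of managers is EMP-11, EMP-3, EMP-25, EMP-16. The first manager that appears in both chains is EMP-16.

EMP-16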